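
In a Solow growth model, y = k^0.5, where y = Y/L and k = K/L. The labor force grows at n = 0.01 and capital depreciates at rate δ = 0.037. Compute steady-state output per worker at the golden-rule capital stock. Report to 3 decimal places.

y_gold ≈ 10.638

Capital per worker breaks even when investment replaces (n + δ)·k; here n + δ = 0.047.
Golden rule sets MPK = n+δ: 0.5·k^(0.5−1) = 0.047, so k_gold = (0.5/0.047)^(1/0.5) ≈ 113.1734.
Output: y_gold = k_gold^0.5 = 113.1734^0.5 ≈ 10.6383.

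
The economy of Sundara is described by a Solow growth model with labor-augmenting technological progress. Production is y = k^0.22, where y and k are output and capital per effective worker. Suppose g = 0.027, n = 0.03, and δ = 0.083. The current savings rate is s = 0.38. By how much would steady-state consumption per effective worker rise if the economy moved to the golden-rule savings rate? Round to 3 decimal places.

Δc ≈ 0.064

Capital per effective worker breaks even when investment replaces (n + g + δ)·k; here n + g + δ = 0.14.
Current steady state (s = 0.38): k* = (0.38/0.14)^(1/0.78) ≈ 3.5972, y* = 3.5972^0.22 ≈ 1.3253, c* = (1−0.38)·1.3253 ≈ 0.8217.
Golden rule sets MPK = n+g+δ: 0.22·k^(0.22−1) = 0.14, so k_gold = (0.22/0.14)^(1/0.78) ≈ 1.7851.
y_gold = 1.7851^0.22 ≈ 1.1360, c_gold = y_gold − 0.14·k_gold ≈ 0.8861.
Gain: Δc = 0.8861 − 0.8217 ≈ 0.0644.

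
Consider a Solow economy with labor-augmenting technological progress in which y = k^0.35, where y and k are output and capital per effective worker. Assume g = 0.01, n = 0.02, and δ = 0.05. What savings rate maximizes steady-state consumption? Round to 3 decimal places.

s_gold = 0.350

Break-even investment rate: n + g + δ = 0.02 + 0.01 + 0.05 = 0.08.
At the golden rule MPK = n+g+δ, and in any Cobb-Douglas steady state s = (n+g+δ)·k/y = MPK·k/y = capital's share 0.35.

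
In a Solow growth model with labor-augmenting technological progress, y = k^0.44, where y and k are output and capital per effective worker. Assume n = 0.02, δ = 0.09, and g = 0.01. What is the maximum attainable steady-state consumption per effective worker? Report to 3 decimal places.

Break-even investment rate: n + g + δ = 0.02 + 0.01 + 0.09 = 0.12.
Setting f'(k) = n+g+δ gives 0.44·k^(0.44−1) = 0.12, hence k_gold = (0.44/0.12)^(1/0.56) ≈ 10.1772.
y_gold = 10.1772^0.44 ≈ 2.7756.
c_gold = y_gold − (n+g+δ)·k_gold = 2.7756 − 0.12·10.1772 ≈ 1.5543.

c_gold ≈ 1.554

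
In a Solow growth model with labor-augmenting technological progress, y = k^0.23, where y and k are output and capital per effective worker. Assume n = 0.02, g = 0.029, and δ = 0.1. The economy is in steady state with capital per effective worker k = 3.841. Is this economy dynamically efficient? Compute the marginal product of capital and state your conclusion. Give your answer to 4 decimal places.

n + g + δ = 0.02 + 0.029 + 0.1 = 0.149.
MPK = 0.23·k^(0.23−1) = 0.23·3.841^(-0.77) ≈ 0.0816.
MPK < 0.149, so the economy is dynamically inefficient (over-saving).

dynamically inefficient; MPK ≈ 0.0816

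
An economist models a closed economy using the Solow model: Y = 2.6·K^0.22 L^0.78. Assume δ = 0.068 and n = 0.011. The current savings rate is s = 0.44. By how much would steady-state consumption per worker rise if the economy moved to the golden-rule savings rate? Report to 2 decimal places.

Δc ≈ 0.45

The effective depreciation rate is n + δ = 0.011 + 0.068 = 0.079.
Current steady state (s = 0.44): k* = (0.44·2.6/0.079)^(1/0.78) ≈ 30.7754, y* = 2.6·30.7754^0.22 ≈ 5.5256, c* = (1−0.44)·5.5256 ≈ 3.0943.
Golden rule sets MPK = n+δ: 0.22·2.6·k^(0.22−1) = 0.079, so k_gold = (0.22·2.6/0.079)^(1/0.78) ≈ 12.6552.
y_gold = 2.6·12.6552^0.22 ≈ 4.5444, c_gold = y_gold − 0.079·k_gold ≈ 3.5446.
Gain: Δc = 3.5446 − 3.0943 ≈ 0.4503.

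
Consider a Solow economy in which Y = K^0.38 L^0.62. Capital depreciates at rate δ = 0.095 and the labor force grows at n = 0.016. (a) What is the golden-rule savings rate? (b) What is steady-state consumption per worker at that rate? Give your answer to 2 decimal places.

(a) s_gold = 0.38; (b) c_gold ≈ 1.32

Break-even investment rate: n + δ = 0.016 + 0.095 = 0.111.
For Cobb-Douglas, s_gold equals capital's share: s_gold = 0.38.
Golden rule sets MPK = n+δ: 0.38·k^(0.38−1) = 0.111, so k_gold = (0.38/0.111)^(1/0.62) ≈ 7.2784.
y_gold = 7.2784^0.38 ≈ 2.1260; c_gold = (1−0.38)·y_gold ≈ 1.3181.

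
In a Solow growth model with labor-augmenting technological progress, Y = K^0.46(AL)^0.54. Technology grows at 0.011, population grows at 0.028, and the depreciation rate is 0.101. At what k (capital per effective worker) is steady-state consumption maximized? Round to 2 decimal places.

Capital per effective worker breaks even when investment replaces (n + g + δ)·k; here n + g + δ = 0.14.
Golden rule sets MPK = n+g+δ: 0.46·k^(0.46−1) = 0.14, so k_gold = (0.46/0.14)^(1/0.54) ≈ 9.0515.

k_gold ≈ 9.05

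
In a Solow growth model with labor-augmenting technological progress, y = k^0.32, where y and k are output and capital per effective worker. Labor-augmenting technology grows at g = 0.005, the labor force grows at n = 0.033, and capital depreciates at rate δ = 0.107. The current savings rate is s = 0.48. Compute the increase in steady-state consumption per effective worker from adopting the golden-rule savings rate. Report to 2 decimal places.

Δc ≈ 0.07

n + g + δ = 0.033 + 0.005 + 0.107 = 0.145.
Current steady state (s = 0.48): k* = (0.48/0.145)^(1/0.68) ≈ 5.8146, y* = 5.8146^0.32 ≈ 1.7565, c* = (1−0.48)·1.7565 ≈ 0.9134.
Golden rule sets MPK = n+g+δ: 0.32·k^(0.32−1) = 0.145, so k_gold = (0.32/0.145)^(1/0.68) ≈ 3.2030.
y_gold = 3.2030^0.32 ≈ 1.4514, c_gold = y_gold − 0.145·k_gold ≈ 0.9869.
Gain: Δc = 0.9869 − 0.9134 ≈ 0.0736.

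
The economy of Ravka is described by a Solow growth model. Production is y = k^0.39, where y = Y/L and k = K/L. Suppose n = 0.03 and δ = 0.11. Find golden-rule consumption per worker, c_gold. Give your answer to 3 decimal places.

Break-even investment rate: n + δ = 0.03 + 0.11 = 0.14.
Setting f'(k) = n+δ gives 0.39·k^(0.39−1) = 0.14, hence k_gold = (0.39/0.14)^(1/0.61) ≈ 5.3630.
y_gold = 5.3630^0.39 ≈ 1.9252.
c_gold = y_gold − (n+δ)·k_gold = 1.9252 − 0.14·5.3630 ≈ 1.1743.

c_gold ≈ 1.174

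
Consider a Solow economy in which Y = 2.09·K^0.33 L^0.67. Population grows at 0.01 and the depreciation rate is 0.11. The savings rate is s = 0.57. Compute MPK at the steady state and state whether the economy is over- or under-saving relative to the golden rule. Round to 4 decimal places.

over-saving; MPK ≈ 0.0695

Capital per worker breaks even when investment replaces (n + δ)·k; here n + δ = 0.12.
Steady-state k*: s·A·k^0.33 = 0.12·k gives k* = (0.57·2.09/0.12)^(1/0.67) ≈ 30.7483.
MPK = 0.33·2.09·30.7483^(-0.67) ≈ 0.0695.
MPK < n+δ = 0.12, so the economy is dynamically inefficient (over-saving).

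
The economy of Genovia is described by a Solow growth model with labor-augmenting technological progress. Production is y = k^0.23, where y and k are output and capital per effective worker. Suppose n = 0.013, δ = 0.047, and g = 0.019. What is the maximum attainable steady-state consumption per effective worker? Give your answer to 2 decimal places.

Break-even investment rate: n + g + δ = 0.013 + 0.019 + 0.047 = 0.079.
Setting f'(k) = n+g+δ gives 0.23·k^(0.23−1) = 0.079, hence k_gold = (0.23/0.079)^(1/0.77) ≈ 4.0062.
y_gold = 4.0062^0.23 ≈ 1.3760.
c_gold = y_gold − (n+g+δ)·k_gold = 1.3760 − 0.079·4.0062 ≈ 1.0595.

c_gold ≈ 1.06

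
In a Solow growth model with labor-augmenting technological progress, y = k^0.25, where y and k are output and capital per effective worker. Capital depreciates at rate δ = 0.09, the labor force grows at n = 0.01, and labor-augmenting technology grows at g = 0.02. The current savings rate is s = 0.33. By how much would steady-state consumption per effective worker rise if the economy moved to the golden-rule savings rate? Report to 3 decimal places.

The effective depreciation rate is n + g + δ = 0.01 + 0.02 + 0.09 = 0.12.
Current steady state (s = 0.33): k* = (0.33/0.12)^(1/0.75) ≈ 3.8528, y* = 3.8528^0.25 ≈ 1.4010, c* = (1−0.33)·1.4010 ≈ 0.9387.
Setting f'(k) = n+g+δ gives 0.25·k^(0.25−1) = 0.12, hence k_gold = (0.25/0.12)^(1/0.75) ≈ 2.6608.
y_gold = 2.6608^0.25 ≈ 1.2772, c_gold = y_gold − 0.12·k_gold ≈ 0.9579.
Gain: Δc = 0.9579 − 0.9387 ≈ 0.0192.

Δc ≈ 0.019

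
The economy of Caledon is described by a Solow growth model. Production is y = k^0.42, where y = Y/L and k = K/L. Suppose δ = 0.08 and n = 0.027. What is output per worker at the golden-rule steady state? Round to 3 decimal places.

The effective depreciation rate is n + δ = 0.027 + 0.08 = 0.107.
Golden rule sets MPK = n+δ: 0.42·k^(0.42−1) = 0.107, so k_gold = (0.42/0.107)^(1/0.58) ≈ 10.5659.
Output: y_gold = k_gold^0.42 = 10.5659^0.42 ≈ 2.6918.

y_gold ≈ 2.692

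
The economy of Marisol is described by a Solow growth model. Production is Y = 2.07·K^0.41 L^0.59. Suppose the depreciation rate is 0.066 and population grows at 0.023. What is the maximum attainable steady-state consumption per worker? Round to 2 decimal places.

c_gold ≈ 5.85

The effective depreciation rate is n + δ = 0.023 + 0.066 = 0.089.
At the golden rule the marginal product of capital equals n+δ: 0.41·2.07·k^(0.41−1) = 0.089. Solving, k_gold = (0.41·2.07/0.089)^(1/0.59) ≈ 45.7024.
y_gold = 2.07·45.7024^0.41 ≈ 9.9208.
c_gold = y_gold − (n+δ)·k_gold = 9.9208 − 0.089·45.7024 ≈ 5.8533.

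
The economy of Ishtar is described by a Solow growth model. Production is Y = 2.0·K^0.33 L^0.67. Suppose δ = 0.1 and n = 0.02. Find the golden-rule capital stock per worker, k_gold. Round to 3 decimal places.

The effective depreciation rate is n + δ = 0.02 + 0.1 = 0.12.
Golden rule sets MPK = n+δ: 0.33·2.0·k^(0.33−1) = 0.12, so k_gold = (0.33·2.0/0.12)^(1/0.67) ≈ 12.7356.

k_gold ≈ 12.736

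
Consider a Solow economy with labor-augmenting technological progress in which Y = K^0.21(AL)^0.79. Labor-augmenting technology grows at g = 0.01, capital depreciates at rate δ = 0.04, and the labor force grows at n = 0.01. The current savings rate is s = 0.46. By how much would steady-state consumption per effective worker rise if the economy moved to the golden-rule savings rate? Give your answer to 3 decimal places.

Δc ≈ 0.174

n + g + δ = 0.01 + 0.01 + 0.04 = 0.06.
Current steady state (s = 0.46): k* = (0.46/0.06)^(1/0.79) ≈ 13.1751, y* = 13.1751^0.21 ≈ 1.7185, c* = (1−0.46)·1.7185 ≈ 0.9280.
At the golden rule the marginal product of capital equals n+g+δ: 0.21·k^(0.21−1) = 0.06. Solving, k_gold = (0.21/0.06)^(1/0.79) ≈ 4.8831.
y_gold = 4.8831^0.21 ≈ 1.3952, c_gold = y_gold − 0.06·k_gold ≈ 1.1022.
Gain: Δc = 1.1022 − 0.9280 ≈ 0.1742.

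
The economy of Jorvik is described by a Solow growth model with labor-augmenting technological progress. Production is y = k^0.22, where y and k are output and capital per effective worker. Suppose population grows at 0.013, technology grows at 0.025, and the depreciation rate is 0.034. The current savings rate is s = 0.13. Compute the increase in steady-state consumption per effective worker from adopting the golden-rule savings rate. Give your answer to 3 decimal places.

Δc ≈ 0.041

The effective depreciation rate is n + g + δ = 0.013 + 0.025 + 0.034 = 0.072.
Current steady state (s = 0.13): k* = (0.13/0.072)^(1/0.78) ≈ 2.1330, y* = 2.1330^0.22 ≈ 1.1813, c* = (1−0.13)·1.1813 ≈ 1.0278.
Golden rule sets MPK = n+g+δ: 0.22·k^(0.22−1) = 0.072, so k_gold = (0.22/0.072)^(1/0.78) ≈ 4.1871.
y_gold = 4.1871^0.22 ≈ 1.3703, c_gold = y_gold − 0.072·k_gold ≈ 1.0688.
Gain: Δc = 1.0688 − 1.0278 ≈ 0.0411.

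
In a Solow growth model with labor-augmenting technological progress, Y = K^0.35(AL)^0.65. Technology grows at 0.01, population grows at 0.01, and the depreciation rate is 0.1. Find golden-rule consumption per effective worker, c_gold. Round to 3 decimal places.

c_gold ≈ 1.157

Capital per effective worker breaks even when investment replaces (n + g + δ)·k; here n + g + δ = 0.12.
Setting f'(k) = n+g+δ gives 0.35·k^(0.35−1) = 0.12, hence k_gold = (0.35/0.12)^(1/0.65) ≈ 5.1905.
y_gold = 5.1905^0.35 ≈ 1.7796.
c_gold = y_gold − (n+g+δ)·k_gold = 1.7796 − 0.12·5.1905 ≈ 1.1567.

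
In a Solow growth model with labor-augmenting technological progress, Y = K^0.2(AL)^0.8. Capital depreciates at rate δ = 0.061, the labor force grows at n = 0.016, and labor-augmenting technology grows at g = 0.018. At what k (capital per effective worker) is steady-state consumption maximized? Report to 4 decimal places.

n + g + δ = 0.016 + 0.018 + 0.061 = 0.095.
Maximizing c = f(k) − (n+g+δ)·k gives f'(k) = n+g+δ, i.e. 0.2·k^(0.2−1) = 0.095, so k_gold = (0.2/0.095)^(1/0.8) ≈ 2.5359.

k_gold ≈ 2.5359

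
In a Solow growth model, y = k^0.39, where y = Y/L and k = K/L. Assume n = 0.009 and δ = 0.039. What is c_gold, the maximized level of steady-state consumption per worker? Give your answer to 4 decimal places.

n + δ = 0.009 + 0.039 = 0.048.
Setting f'(k) = n+δ gives 0.39·k^(0.39−1) = 0.048, hence k_gold = (0.39/0.048)^(1/0.61) ≈ 31.0109.
y_gold = 31.0109^0.39 ≈ 3.8167.
c_gold = y_gold − (n+δ)·k_gold = 3.8167 − 0.048·31.0109 ≈ 2.3282.

c_gold ≈ 2.3282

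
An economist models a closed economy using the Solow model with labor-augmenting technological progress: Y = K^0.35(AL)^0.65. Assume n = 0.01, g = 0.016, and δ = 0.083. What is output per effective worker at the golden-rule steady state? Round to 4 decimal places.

Break-even investment rate: n + g + δ = 0.01 + 0.016 + 0.083 = 0.109.
Maximizing c = f(k) − (n+g+δ)·k gives f'(k) = n+g+δ, i.e. 0.35·k^(0.35−1) = 0.109, so k_gold = (0.35/0.109)^(1/0.65) ≈ 6.0179.
Output: y_gold = k_gold^0.35 = 6.0179^0.35 ≈ 1.8742.

y_gold ≈ 1.8742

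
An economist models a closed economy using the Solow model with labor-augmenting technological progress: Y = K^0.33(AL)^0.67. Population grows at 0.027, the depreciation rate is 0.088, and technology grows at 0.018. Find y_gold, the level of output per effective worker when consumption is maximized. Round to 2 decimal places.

n + g + δ = 0.027 + 0.018 + 0.088 = 0.133.
Setting f'(k) = n+g+δ gives 0.33·k^(0.33−1) = 0.133, hence k_gold = (0.33/0.133)^(1/0.67) ≈ 3.8819.
Output: y_gold = k_gold^0.33 = 3.8819^0.33 ≈ 1.5645.

y_gold ≈ 1.56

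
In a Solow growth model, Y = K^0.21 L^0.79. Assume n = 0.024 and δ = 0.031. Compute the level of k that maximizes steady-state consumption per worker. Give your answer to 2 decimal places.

The effective depreciation rate is n + δ = 0.024 + 0.031 = 0.055.
Setting f'(k) = n+δ gives 0.21·k^(0.21−1) = 0.055, hence k_gold = (0.21/0.055)^(1/0.79) ≈ 5.4516.

k_gold ≈ 5.45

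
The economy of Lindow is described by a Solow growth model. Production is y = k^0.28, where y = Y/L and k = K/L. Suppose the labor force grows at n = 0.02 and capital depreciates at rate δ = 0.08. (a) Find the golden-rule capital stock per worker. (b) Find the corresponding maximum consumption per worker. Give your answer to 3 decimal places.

Capital per worker breaks even when investment replaces (n + δ)·k; here n + δ = 0.1.
At the golden rule the marginal product of capital equals n+δ: 0.28·k^(0.28−1) = 0.1. Solving, k_gold = (0.28/0.1)^(1/0.72) ≈ 4.1788.
y_gold = 4.1788^0.28 ≈ 1.4924; c_gold = y_gold − 0.1·k_gold ≈ 1.0746.

(a) k_gold ≈ 4.179; (b) c_gold ≈ 1.075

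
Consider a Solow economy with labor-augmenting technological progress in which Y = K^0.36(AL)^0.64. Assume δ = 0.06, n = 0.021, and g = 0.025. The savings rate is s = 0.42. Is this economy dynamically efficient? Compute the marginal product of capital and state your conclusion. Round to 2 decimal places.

Break-even investment rate: n + g + δ = 0.021 + 0.025 + 0.06 = 0.106.
Steady-state k*: s·k^0.36 = 0.106·k gives k* = (0.42/0.106)^(1/0.64) ≈ 8.5958.
MPK = 0.36·8.5958^(-0.64) ≈ 0.0909.
MPK < n+g+δ = 0.106, so the economy is dynamically inefficient (over-saving).

dynamically inefficient; MPK ≈ 0.09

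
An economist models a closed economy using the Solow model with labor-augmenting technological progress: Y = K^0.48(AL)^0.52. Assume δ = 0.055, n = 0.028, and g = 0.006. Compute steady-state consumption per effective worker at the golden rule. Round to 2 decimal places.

c_gold ≈ 2.46

Capital per effective worker breaks even when investment replaces (n + g + δ)·k; here n + g + δ = 0.089.
Setting f'(k) = n+g+δ gives 0.48·k^(0.48−1) = 0.089, hence k_gold = (0.48/0.089)^(1/0.52) ≈ 25.5509.
y_gold = 25.5509^0.48 ≈ 4.7376.
c_gold = y_gold − (n+g+δ)·k_gold = 4.7376 − 0.089·25.5509 ≈ 2.4635.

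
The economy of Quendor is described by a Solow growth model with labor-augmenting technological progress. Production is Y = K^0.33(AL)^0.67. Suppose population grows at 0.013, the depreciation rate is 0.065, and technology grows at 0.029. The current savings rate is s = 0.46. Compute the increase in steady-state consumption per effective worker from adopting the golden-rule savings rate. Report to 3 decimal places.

The effective depreciation rate is n + g + δ = 0.013 + 0.029 + 0.065 = 0.107.
Current steady state (s = 0.46): k* = (0.46/0.107)^(1/0.67) ≈ 8.8173, y* = 8.8173^0.33 ≈ 2.0510, c* = (1−0.46)·2.0510 ≈ 1.1075.
Golden rule sets MPK = n+g+δ: 0.33·k^(0.33−1) = 0.107, so k_gold = (0.33/0.107)^(1/0.67) ≈ 5.3709.
y_gold = 5.3709^0.33 ≈ 1.7415, c_gold = y_gold − 0.107·k_gold ≈ 1.1668.
Gain: Δc = 1.1668 − 1.1075 ≈ 0.0593.

Δc ≈ 0.059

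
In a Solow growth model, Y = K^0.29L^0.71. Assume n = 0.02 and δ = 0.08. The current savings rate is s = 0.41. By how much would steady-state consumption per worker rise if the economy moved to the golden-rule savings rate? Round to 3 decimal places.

Δc ≈ 0.047

Break-even investment rate: n + δ = 0.02 + 0.08 = 0.1.
Current steady state (s = 0.41): k* = (0.41/0.1)^(1/0.71) ≈ 7.2958, y* = 7.2958^0.29 ≈ 1.7795, c* = (1−0.41)·1.7795 ≈ 1.0499.
Golden rule sets MPK = n+δ: 0.29·k^(0.29−1) = 0.1, so k_gold = (0.29/0.1)^(1/0.71) ≈ 4.4799.
y_gold = 4.4799^0.29 ≈ 1.5448, c_gold = y_gold − 0.1·k_gold ≈ 1.0968.
Gain: Δc = 1.0968 − 1.0499 ≈ 0.0469.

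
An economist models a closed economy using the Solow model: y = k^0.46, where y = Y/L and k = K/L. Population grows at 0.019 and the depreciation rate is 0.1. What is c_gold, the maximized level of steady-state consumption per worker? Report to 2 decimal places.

c_gold ≈ 1.71

n + δ = 0.019 + 0.1 = 0.119.
Maximizing c = f(k) − (n+δ)·k gives f'(k) = n+δ, i.e. 0.46·k^(0.46−1) = 0.119, so k_gold = (0.46/0.119)^(1/0.54) ≈ 12.2300.
y_gold = 12.2300^0.46 ≈ 3.1639.
c_gold = y_gold − (n+δ)·k_gold = 3.1639 − 0.119·12.2300 ≈ 1.7085.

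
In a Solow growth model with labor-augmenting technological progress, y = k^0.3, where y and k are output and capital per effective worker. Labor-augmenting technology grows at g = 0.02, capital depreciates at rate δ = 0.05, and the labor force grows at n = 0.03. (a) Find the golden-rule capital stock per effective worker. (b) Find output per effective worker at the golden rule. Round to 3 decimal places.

(a) k_gold ≈ 4.804; (b) y_gold ≈ 1.601

n + g + δ = 0.03 + 0.02 + 0.05 = 0.1.
Setting f'(k) = n+g+δ gives 0.3·k^(0.3−1) = 0.1, hence k_gold = (0.3/0.1)^(1/0.7) ≈ 4.8040.
y_gold = 4.8040^0.3 ≈ 1.6013.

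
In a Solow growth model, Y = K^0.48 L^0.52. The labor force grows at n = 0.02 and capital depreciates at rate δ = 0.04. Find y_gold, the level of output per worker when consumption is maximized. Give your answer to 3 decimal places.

y_gold ≈ 6.817

n + δ = 0.02 + 0.04 = 0.06.
Maximizing c = f(k) − (n+δ)·k gives f'(k) = n+δ, i.e. 0.48·k^(0.48−1) = 0.06, so k_gold = (0.48/0.06)^(1/0.52) ≈ 54.5395.
Output: y_gold = k_gold^0.48 = 54.5395^0.48 ≈ 6.8174.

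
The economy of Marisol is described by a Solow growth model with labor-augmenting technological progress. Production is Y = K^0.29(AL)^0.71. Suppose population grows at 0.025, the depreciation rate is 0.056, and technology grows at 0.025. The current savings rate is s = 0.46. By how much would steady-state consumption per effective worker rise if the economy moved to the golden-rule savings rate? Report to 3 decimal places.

Δc ≈ 0.088

Break-even investment rate: n + g + δ = 0.025 + 0.025 + 0.056 = 0.106.
Current steady state (s = 0.46): k* = (0.46/0.106)^(1/0.71) ≈ 7.9035, y* = 7.9035^0.29 ≈ 1.8212, c* = (1−0.46)·1.8212 ≈ 0.9835.
At the golden rule the marginal product of capital equals n+g+δ: 0.29·k^(0.29−1) = 0.106. Solving, k_gold = (0.29/0.106)^(1/0.71) ≈ 4.1269.
y_gold = 4.1269^0.29 ≈ 1.5084, c_gold = y_gold − 0.106·k_gold ≈ 1.0710.
Gain: Δc = 1.0710 − 0.9835 ≈ 0.0875.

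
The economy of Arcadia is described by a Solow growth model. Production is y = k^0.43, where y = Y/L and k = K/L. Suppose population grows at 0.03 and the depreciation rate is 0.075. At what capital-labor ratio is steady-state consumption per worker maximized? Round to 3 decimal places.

k_gold ≈ 11.862

The effective depreciation rate is n + δ = 0.03 + 0.075 = 0.105.
At the golden rule the marginal product of capital equals n+δ: 0.43·k^(0.43−1) = 0.105. Solving, k_gold = (0.43/0.105)^(1/0.57) ≈ 11.8624.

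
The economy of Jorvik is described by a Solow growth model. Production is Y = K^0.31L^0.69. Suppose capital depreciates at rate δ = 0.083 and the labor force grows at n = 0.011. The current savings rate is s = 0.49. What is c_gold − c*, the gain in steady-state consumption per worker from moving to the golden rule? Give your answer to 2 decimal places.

Δc ≈ 0.11

Capital per worker breaks even when investment replaces (n + δ)·k; here n + δ = 0.094.
Current steady state (s = 0.49): k* = (0.49/0.094)^(1/0.69) ≈ 10.9453, y* = 10.9453^0.31 ≈ 2.0997, c* = (1−0.49)·2.0997 ≈ 1.0709.
Maximizing c = f(k) − (n+δ)·k gives f'(k) = n+δ, i.e. 0.31·k^(0.31−1) = 0.094, so k_gold = (0.31/0.094)^(1/0.69) ≈ 5.6372.
y_gold = 5.6372^0.31 ≈ 1.7093, c_gold = y_gold − 0.094·k_gold ≈ 1.1794.
Gain: Δc = 1.1794 − 1.0709 ≈ 0.1086.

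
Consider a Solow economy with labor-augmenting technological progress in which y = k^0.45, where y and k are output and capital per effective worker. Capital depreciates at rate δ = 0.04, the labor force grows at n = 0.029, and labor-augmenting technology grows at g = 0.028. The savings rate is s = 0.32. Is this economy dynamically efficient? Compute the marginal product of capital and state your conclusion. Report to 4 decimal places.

n + g + δ = 0.029 + 0.028 + 0.04 = 0.097.
Steady-state k*: s·k^0.45 = 0.097·k gives k* = (0.32/0.097)^(1/0.55) ≈ 8.7600.
MPK = 0.45·8.7600^(-0.55) ≈ 0.1364.
MPK > n+g+δ = 0.097, so the economy is dynamically efficient (under-saving).

dynamically efficient; MPK ≈ 0.1364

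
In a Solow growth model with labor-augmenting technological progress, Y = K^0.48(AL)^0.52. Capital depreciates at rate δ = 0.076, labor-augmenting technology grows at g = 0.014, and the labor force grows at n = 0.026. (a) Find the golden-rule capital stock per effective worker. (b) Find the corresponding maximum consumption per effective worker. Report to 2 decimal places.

Capital per effective worker breaks even when investment replaces (n + g + δ)·k; here n + g + δ = 0.116.
At the golden rule the marginal product of capital equals n+g+δ: 0.48·k^(0.48−1) = 0.116. Solving, k_gold = (0.48/0.116)^(1/0.52) ≈ 15.3505.
y_gold = 15.3505^0.48 ≈ 3.7097; c_gold = y_gold − 0.116·k_gold ≈ 1.9290.

(a) k_gold ≈ 15.35; (b) c_gold ≈ 1.93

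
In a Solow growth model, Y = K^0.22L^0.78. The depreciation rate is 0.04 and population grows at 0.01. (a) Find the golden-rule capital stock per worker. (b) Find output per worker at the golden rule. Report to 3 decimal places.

(a) k_gold ≈ 6.683; (b) y_gold ≈ 1.519

Capital per worker breaks even when investment replaces (n + δ)·k; here n + δ = 0.05.
At the golden rule the marginal product of capital equals n+δ: 0.22·k^(0.22−1) = 0.05. Solving, k_gold = (0.22/0.05)^(1/0.78) ≈ 6.6825.
y_gold = 6.6825^0.22 ≈ 1.5188.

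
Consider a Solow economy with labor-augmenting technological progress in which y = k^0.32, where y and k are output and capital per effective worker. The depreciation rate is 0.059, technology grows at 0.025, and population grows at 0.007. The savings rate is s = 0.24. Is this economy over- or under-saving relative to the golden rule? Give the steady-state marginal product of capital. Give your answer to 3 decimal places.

under-saving; MPK ≈ 0.121

Break-even investment rate: n + g + δ = 0.007 + 0.025 + 0.059 = 0.091.
Steady-state k*: s·k^0.32 = 0.091·k gives k* = (0.24/0.091)^(1/0.68) ≈ 4.1626.
MPK = 0.32·4.1626^(-0.68) ≈ 0.1213.
MPK > n+g+δ = 0.091, so the economy is dynamically efficient (under-saving).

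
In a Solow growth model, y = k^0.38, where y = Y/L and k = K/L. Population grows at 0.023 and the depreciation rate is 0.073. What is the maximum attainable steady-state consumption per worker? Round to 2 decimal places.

The effective depreciation rate is n + δ = 0.023 + 0.073 = 0.096.
Setting f'(k) = n+δ gives 0.38·k^(0.38−1) = 0.096, hence k_gold = (0.38/0.096)^(1/0.62) ≈ 9.1988.
y_gold = 9.1988^0.38 ≈ 2.3239.
c_gold = y_gold − (n+δ)·k_gold = 2.3239 − 0.096·9.1988 ≈ 1.4408.

c_gold ≈ 1.44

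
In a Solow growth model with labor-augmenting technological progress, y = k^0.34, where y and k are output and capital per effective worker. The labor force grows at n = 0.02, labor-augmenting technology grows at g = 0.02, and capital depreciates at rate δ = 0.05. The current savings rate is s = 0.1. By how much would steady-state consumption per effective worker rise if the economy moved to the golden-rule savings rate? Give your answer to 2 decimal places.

Δc ≈ 0.36

The effective depreciation rate is n + g + δ = 0.02 + 0.02 + 0.05 = 0.09.
Current steady state (s = 0.1): k* = (0.1/0.09)^(1/0.66) ≈ 1.1731, y* = 1.1731^0.34 ≈ 1.0558, c* = (1−0.1)·1.0558 ≈ 0.9502.
At the golden rule the marginal product of capital equals n+g+δ: 0.34·k^(0.34−1) = 0.09. Solving, k_gold = (0.34/0.09)^(1/0.66) ≈ 7.4920.
y_gold = 7.4920^0.34 ≈ 1.9832, c_gold = y_gold − 0.09·k_gold ≈ 1.3089.
Gain: Δc = 1.3089 − 0.9502 ≈ 0.3587.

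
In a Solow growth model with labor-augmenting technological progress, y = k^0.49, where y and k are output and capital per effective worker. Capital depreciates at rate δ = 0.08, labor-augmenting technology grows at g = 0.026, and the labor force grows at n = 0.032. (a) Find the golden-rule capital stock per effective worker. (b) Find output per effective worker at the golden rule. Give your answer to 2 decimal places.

Break-even investment rate: n + g + δ = 0.032 + 0.026 + 0.08 = 0.138.
Maximizing c = f(k) − (n+g+δ)·k gives f'(k) = n+g+δ, i.e. 0.49·k^(0.49−1) = 0.138, so k_gold = (0.49/0.138)^(1/0.51) ≈ 11.9965.
y_gold = 11.9965^0.49 ≈ 3.3786.

(a) k_gold ≈ 12.00; (b) y_gold ≈ 3.38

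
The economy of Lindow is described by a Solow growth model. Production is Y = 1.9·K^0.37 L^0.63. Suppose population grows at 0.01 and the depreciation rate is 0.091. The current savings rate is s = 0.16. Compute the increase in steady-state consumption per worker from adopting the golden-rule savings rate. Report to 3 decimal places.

Δc ≈ 0.692

n + δ = 0.01 + 0.091 = 0.101.
Current steady state (s = 0.16): k* = (0.16·1.9/0.101)^(1/0.63) ≈ 5.7492, y* = 1.9·5.7492^0.37 ≈ 3.6292, c* = (1−0.16)·3.6292 ≈ 3.0485.
Golden rule sets MPK = n+δ: 0.37·1.9·k^(0.37−1) = 0.101, so k_gold = (0.37·1.9/0.101)^(1/0.63) ≈ 21.7528.
y_gold = 1.9·21.7528^0.37 ≈ 5.9379, c_gold = y_gold − 0.101·k_gold ≈ 3.7409.
Gain: Δc = 3.7409 − 3.0485 ≈ 0.6924.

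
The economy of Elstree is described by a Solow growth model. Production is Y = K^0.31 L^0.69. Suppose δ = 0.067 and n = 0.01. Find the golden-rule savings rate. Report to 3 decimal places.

n + δ = 0.01 + 0.067 = 0.077.
At the golden rule MPK = n+δ, and in any Cobb-Douglas steady state s = (n+δ)·k/y = MPK·k/y = capital's share 0.31.

s_gold = 0.310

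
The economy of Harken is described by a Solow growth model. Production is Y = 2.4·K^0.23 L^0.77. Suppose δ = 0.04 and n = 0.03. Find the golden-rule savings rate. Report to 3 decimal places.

The effective depreciation rate is n + δ = 0.03 + 0.04 = 0.07.
At the golden rule MPK = n+δ, and in any Cobb-Douglas steady state s = (n+δ)·k/y = MPK·k/y = capital's share 0.23.

s_gold = 0.230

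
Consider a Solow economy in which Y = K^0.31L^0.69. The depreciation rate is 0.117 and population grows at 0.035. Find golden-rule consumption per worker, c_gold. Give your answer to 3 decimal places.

c_gold ≈ 0.950

Break-even investment rate: n + δ = 0.035 + 0.117 = 0.152.
Maximizing c = f(k) − (n+δ)·k gives f'(k) = n+δ, i.e. 0.31·k^(0.31−1) = 0.152, so k_gold = (0.31/0.152)^(1/0.69) ≈ 2.8092.
y_gold = 2.8092^0.31 ≈ 1.3774.
c_gold = y_gold − (n+δ)·k_gold = 1.3774 − 0.152·2.8092 ≈ 0.9504.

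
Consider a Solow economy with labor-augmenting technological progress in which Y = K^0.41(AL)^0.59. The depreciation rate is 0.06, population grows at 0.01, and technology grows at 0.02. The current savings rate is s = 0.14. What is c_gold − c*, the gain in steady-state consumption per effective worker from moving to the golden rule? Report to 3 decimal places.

Δc ≈ 0.523

Break-even investment rate: n + g + δ = 0.01 + 0.02 + 0.06 = 0.09.
Current steady state (s = 0.14): k* = (0.14/0.09)^(1/0.59) ≈ 2.1146, y* = 2.1146^0.41 ≈ 1.3594, c* = (1−0.14)·1.3594 ≈ 1.1691.
Maximizing c = f(k) − (n+g+δ)·k gives f'(k) = n+g+δ, i.e. 0.41·k^(0.41−1) = 0.09, so k_gold = (0.41/0.09)^(1/0.59) ≈ 13.0669.
y_gold = 13.0669^0.41 ≈ 2.8683, c_gold = y_gold − 0.09·k_gold ≈ 1.6923.
Gain: Δc = 1.6923 − 1.1691 ≈ 0.5232.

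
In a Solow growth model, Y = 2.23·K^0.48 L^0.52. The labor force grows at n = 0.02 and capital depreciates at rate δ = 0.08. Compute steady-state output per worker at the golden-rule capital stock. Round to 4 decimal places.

n + δ = 0.02 + 0.08 = 0.1.
At the golden rule the marginal product of capital equals n+δ: 0.48·2.23·k^(0.48−1) = 0.1. Solving, k_gold = (0.48·2.23/0.1)^(1/0.52) ≈ 95.4765.
Output: y_gold = 2.23·k_gold^0.48 = 2.23·95.4765^0.48 ≈ 19.8909.

y_gold ≈ 19.8909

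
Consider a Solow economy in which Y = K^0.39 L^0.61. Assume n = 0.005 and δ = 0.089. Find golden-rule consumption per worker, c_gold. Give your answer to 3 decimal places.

n + δ = 0.005 + 0.089 = 0.094.
Golden rule sets MPK = n+δ: 0.39·k^(0.39−1) = 0.094, so k_gold = (0.39/0.094)^(1/0.61) ≈ 10.3041.
y_gold = 10.3041^0.39 ≈ 2.4836.
c_gold = y_gold − (n+δ)·k_gold = 2.4836 − 0.094·10.3041 ≈ 1.5150.

c_gold ≈ 1.515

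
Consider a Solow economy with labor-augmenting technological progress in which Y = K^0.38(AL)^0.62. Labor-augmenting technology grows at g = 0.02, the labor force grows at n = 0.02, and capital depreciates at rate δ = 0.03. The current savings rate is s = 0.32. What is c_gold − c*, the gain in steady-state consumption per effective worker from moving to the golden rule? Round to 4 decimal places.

Δc ≈ 0.0225

Break-even investment rate: n + g + δ = 0.02 + 0.02 + 0.03 = 0.07.
Current steady state (s = 0.32): k* = (0.32/0.07)^(1/0.62) ≈ 11.6038, y* = 11.6038^0.38 ≈ 2.5383, c* = (1−0.32)·2.5383 ≈ 1.7261.
Setting f'(k) = n+g+δ gives 0.38·k^(0.38−1) = 0.07, hence k_gold = (0.38/0.07)^(1/0.62) ≈ 15.3101.
y_gold = 15.3101^0.38 ≈ 2.8203, c_gold = y_gold − 0.07·k_gold ≈ 1.7486.
Gain: Δc = 1.7486 − 1.7261 ≈ 0.0225.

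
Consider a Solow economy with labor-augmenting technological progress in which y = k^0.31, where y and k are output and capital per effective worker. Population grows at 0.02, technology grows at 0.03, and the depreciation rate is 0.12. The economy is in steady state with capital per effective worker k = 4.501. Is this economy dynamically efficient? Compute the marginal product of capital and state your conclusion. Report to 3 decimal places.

Capital per effective worker breaks even when investment replaces (n + g + δ)·k; here n + g + δ = 0.17.
MPK = 0.31·k^(0.31−1) = 0.31·4.501^(-0.69) ≈ 0.1098.
MPK < 0.17, so the economy is dynamically inefficient (over-saving).

dynamically inefficient; MPK ≈ 0.110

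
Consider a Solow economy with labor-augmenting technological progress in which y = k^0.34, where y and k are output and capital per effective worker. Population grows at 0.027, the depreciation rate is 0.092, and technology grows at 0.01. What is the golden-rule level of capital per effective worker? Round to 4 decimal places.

The effective depreciation rate is n + g + δ = 0.027 + 0.01 + 0.092 = 0.129.
Setting f'(k) = n+g+δ gives 0.34·k^(0.34−1) = 0.129, hence k_gold = (0.34/0.129)^(1/0.66) ≈ 4.3422.

k_gold ≈ 4.3422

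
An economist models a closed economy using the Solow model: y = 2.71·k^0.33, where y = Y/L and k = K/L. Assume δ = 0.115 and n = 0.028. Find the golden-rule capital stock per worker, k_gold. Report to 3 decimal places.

Capital per worker breaks even when investment replaces (n + δ)·k; here n + δ = 0.143.
At the golden rule the marginal product of capital equals n+δ: 0.33·2.71·k^(0.33−1) = 0.143. Solving, k_gold = (0.33·2.71/0.143)^(1/0.67) ≈ 15.4269.

k_gold ≈ 15.427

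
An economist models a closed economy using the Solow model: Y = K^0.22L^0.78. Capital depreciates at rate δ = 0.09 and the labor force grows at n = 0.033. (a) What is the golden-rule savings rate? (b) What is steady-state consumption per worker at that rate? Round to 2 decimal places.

(a) s_gold = 0.22; (b) c_gold ≈ 0.92

n + δ = 0.033 + 0.09 = 0.123.
For Cobb-Douglas, s_gold equals capital's share: s_gold = 0.22.
Golden rule sets MPK = n+δ: 0.22·k^(0.22−1) = 0.123, so k_gold = (0.22/0.123)^(1/0.78) ≈ 2.1074.
y_gold = 2.1074^0.22 ≈ 1.1782; c_gold = (1−0.22)·y_gold ≈ 0.9190.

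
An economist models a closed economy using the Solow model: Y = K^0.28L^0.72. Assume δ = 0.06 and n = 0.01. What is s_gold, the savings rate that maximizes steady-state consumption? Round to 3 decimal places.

s_gold = 0.280

n + δ = 0.01 + 0.06 = 0.07.
At the golden rule MPK = n+δ, and in any Cobb-Douglas steady state s = (n+δ)·k/y = MPK·k/y = capital's share 0.28.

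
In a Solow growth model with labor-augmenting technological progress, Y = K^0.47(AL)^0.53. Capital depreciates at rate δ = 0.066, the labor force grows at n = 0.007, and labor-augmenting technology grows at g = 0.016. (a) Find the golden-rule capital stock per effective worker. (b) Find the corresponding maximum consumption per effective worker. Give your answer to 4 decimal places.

(a) k_gold ≈ 23.0993; (b) c_gold ≈ 2.3183

n + g + δ = 0.007 + 0.016 + 0.066 = 0.089.
Setting f'(k) = n+g+δ gives 0.47·k^(0.47−1) = 0.089, hence k_gold = (0.47/0.089)^(1/0.53) ≈ 23.0993.
y_gold = 23.0993^0.47 ≈ 4.3741; c_gold = y_gold − 0.089·k_gold ≈ 2.3183.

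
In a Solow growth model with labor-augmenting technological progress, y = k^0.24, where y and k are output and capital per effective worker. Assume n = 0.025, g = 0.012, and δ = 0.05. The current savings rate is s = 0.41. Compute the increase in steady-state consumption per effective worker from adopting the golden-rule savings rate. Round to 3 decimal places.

The effective depreciation rate is n + g + δ = 0.025 + 0.012 + 0.05 = 0.087.
Current steady state (s = 0.41): k* = (0.41/0.087)^(1/0.76) ≈ 7.6891, y* = 7.6891^0.24 ≈ 1.6316, c* = (1−0.41)·1.6316 ≈ 0.9626.
Golden rule sets MPK = n+g+δ: 0.24·k^(0.24−1) = 0.087, so k_gold = (0.24/0.087)^(1/0.76) ≈ 3.8007.
y_gold = 3.8007^0.24 ≈ 1.3777, c_gold = y_gold − 0.087·k_gold ≈ 1.0471.
Gain: Δc = 1.0471 − 0.9626 ≈ 0.0844.

Δc ≈ 0.084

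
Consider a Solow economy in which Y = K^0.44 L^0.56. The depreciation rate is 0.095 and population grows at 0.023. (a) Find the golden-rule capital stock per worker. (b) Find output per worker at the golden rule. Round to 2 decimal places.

(a) k_gold ≈ 10.49; (b) y_gold ≈ 2.81

The effective depreciation rate is n + δ = 0.023 + 0.095 = 0.118.
At the golden rule the marginal product of capital equals n+δ: 0.44·k^(0.44−1) = 0.118. Solving, k_gold = (0.44/0.118)^(1/0.56) ≈ 10.4873.
y_gold = 10.4873^0.44 ≈ 2.8125.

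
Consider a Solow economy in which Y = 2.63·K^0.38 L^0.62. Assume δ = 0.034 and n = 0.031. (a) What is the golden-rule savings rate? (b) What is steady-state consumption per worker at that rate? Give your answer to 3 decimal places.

Break-even investment rate: n + δ = 0.031 + 0.034 = 0.065.
For Cobb-Douglas, s_gold equals capital's share: s_gold = 0.38.
Golden rule sets MPK = n+δ: 0.38·2.63·k^(0.38−1) = 0.065, so k_gold = (0.38·2.63/0.065)^(1/0.62) ≈ 82.0796.
y_gold = 2.63·82.0796^0.38 ≈ 14.0399; c_gold = (1−0.38)·y_gold ≈ 8.7048.

(a) s_gold = 0.380; (b) c_gold ≈ 8.705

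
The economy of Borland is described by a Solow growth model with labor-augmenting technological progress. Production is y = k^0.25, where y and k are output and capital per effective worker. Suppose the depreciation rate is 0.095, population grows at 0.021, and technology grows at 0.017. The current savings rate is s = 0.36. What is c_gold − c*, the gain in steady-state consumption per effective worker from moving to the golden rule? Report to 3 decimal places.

Break-even investment rate: n + g + δ = 0.021 + 0.017 + 0.095 = 0.133.
Current steady state (s = 0.36): k* = (0.36/0.133)^(1/0.75) ≈ 3.7723, y* = 3.7723^0.25 ≈ 1.3936, c* = (1−0.36)·1.3936 ≈ 0.8919.
Maximizing c = f(k) − (n+g+δ)·k gives f'(k) = n+g+δ, i.e. 0.25·k^(0.25−1) = 0.133, so k_gold = (0.25/0.133)^(1/0.75) ≈ 2.3198.
y_gold = 2.3198^0.25 ≈ 1.2341, c_gold = y_gold − 0.133·k_gold ≈ 0.9256.
Gain: Δc = 0.9256 − 0.8919 ≈ 0.0337.

Δc ≈ 0.034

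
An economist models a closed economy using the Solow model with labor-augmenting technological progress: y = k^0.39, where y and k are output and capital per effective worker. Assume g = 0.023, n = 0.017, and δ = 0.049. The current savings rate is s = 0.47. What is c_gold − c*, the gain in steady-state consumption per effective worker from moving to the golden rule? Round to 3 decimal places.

Break-even investment rate: n + g + δ = 0.017 + 0.023 + 0.049 = 0.089.
Current steady state (s = 0.47): k* = (0.47/0.089)^(1/0.61) ≈ 15.3027, y* = 15.3027^0.39 ≈ 2.8977, c* = (1−0.47)·2.8977 ≈ 1.5358.
Setting f'(k) = n+g+δ gives 0.39·k^(0.39−1) = 0.089, hence k_gold = (0.39/0.089)^(1/0.61) ≈ 11.2700.
y_gold = 11.2700^0.39 ≈ 2.5719, c_gold = y_gold − 0.089·k_gold ≈ 1.5688.
Gain: Δc = 1.5688 − 1.5358 ≈ 0.0330.

Δc ≈ 0.033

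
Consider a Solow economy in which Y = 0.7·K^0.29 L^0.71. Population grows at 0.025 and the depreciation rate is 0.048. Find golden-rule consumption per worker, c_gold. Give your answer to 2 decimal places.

The effective depreciation rate is n + δ = 0.025 + 0.048 = 0.073.
Golden rule sets MPK = n+δ: 0.29·0.7·k^(0.29−1) = 0.073, so k_gold = (0.29·0.7/0.073)^(1/0.71) ≈ 4.2228.
y_gold = 0.7·4.2228^0.29 ≈ 1.0630.
c_gold = y_gold − (n+δ)·k_gold = 1.0630 − 0.073·4.2228 ≈ 0.7547.

c_gold ≈ 0.75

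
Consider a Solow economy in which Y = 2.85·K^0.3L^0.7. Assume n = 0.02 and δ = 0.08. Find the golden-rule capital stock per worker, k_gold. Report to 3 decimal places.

n + δ = 0.02 + 0.08 = 0.1.
Setting f'(k) = n+δ gives 0.3·2.85·k^(0.3−1) = 0.1, hence k_gold = (0.3·2.85/0.1)^(1/0.7) ≈ 21.4477.

k_gold ≈ 21.448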